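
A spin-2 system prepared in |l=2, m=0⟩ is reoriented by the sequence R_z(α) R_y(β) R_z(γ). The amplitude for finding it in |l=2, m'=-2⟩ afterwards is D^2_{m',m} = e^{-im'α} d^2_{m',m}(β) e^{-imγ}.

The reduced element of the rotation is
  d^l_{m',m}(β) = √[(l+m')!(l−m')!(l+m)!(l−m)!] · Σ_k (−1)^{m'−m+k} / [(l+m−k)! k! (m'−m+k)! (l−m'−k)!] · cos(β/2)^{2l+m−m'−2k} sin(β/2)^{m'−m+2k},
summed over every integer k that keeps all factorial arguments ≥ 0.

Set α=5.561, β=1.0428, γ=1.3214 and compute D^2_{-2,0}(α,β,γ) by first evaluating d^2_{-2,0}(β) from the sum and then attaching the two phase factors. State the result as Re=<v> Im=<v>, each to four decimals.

Split into d^2_{-2,0}(β=1.0428) × two z-phases.
c=cos(1.042800/2)=0.867123, s=sin(1.042800/2)=0.498095; N=√[1·24·2·2]=9.797959
Admissible k: 2..2 (factorial args all ≥0)
  k=2: (−1)^0·9.7980/(4)·0.8671^2·0.4981^2 = +0.456941
d^2_{-2,0}(1.0428) = +0.456941
Attach z-rotation phases: D = e^{-i(-2)(5.5610)}·(+0.456941)·e^{-i(0)(1.3214)} = +0.057615-0.453294i

Re=0.0576 Im=-0.4533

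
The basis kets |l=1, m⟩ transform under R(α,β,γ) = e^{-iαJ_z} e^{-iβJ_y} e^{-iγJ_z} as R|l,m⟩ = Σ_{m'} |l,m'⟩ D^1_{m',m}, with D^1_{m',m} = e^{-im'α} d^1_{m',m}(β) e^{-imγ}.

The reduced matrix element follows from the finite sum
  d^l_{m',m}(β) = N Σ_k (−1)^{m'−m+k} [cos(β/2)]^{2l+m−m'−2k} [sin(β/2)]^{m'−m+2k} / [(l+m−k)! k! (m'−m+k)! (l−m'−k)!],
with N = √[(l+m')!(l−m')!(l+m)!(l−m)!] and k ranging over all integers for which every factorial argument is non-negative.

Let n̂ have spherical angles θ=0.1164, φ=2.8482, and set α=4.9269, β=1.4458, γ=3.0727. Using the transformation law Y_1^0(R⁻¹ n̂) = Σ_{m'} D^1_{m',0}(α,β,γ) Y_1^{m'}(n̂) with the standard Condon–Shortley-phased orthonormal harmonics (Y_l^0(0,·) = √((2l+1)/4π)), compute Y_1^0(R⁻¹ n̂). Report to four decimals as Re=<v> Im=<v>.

Need the full column D^1_{m',0} for m'=−1..1 at α=4.9269, β=1.4458, γ=3.0727.
cos(β/2)=0.749890, sin(β/2)=0.661562
d^1_{-1,0}: single k=1 term ⇒ +0.701590;  D = +0.149347-0.685510i
d^1_{0,0}: k∈[0..1] ⇒ +0.562336 -0.437664 = +0.124671;  D = +0.124671+0.000000i
d^1_{1,0}: single k=0 term ⇒ -0.701590;  D = -0.149347-0.685510i
Y_1^{m'}(θ=0.1164,φ=2.8482) and Σ D·Y over m':
  (+0.1493-0.6855i)·(-0.0384-0.0116i)  (+0.1247+0.0000i)·(+0.4853+0.0000i)  (-0.1493-0.6855i)·(+0.0384-0.0116i)
Y_1^0(R⁻¹ n̂) = +0.033120+0.000000i

Re=0.0331 Im=0.0000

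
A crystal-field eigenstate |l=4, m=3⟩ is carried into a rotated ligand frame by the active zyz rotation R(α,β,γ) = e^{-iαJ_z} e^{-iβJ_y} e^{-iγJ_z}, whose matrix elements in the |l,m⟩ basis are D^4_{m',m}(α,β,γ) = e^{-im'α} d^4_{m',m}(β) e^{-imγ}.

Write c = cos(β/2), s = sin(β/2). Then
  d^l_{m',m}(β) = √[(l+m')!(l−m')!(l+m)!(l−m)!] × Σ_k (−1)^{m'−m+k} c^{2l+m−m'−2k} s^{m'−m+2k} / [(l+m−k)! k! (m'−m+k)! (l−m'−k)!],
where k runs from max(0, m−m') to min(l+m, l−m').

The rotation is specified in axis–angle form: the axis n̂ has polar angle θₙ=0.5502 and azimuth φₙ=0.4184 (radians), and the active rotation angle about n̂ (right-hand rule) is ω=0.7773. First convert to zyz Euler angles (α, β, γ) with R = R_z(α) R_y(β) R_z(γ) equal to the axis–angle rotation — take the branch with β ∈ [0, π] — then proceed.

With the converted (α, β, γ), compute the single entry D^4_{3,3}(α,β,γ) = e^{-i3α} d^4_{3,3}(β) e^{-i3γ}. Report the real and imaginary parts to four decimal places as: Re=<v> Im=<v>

Re=-0.2614 Im=-0.5493

Axis–angle → zyz. n̂ = (sinθₙcosφₙ, sinθₙsinφₙ, cosθₙ) = (+0.477756, +0.212437, +0.852420), ω = 0.7773.
R = I cosω + sinω [n̂]ₓ + (1−cosω) n̂n̂ᵀ gives
  R = [+0.778361, -0.568703, +0.265952; +0.626999, +0.725770, -0.283072; -0.032036, +0.387084, +0.921488]
β = atan2(√(R₁₃²+R₂₃²), R₃₃) = 0.398902; α = atan2(R₂₃, R₁₃) mod 2π = 5.466615; γ = atan2(R₃₂, −R₃₁) mod 2π = 1.488222
First d^4_{3,3}(β=0.3989), then the phase factors e^{-i(3)α} and e^{-i(3)γ}:
Half-angle: c=0.980175, s=0.198131. N=√(5040·1·5040·1)=5040.000000
The bounds max(0,m−m')=0 and min(l+m,l−m')=1 give 2 terms
  k=0: (−1)^0·5040.0000/(5040)·0.9802^8·0.1981^0 = +0.851982
  k=1: (−1)^1·5040.0000/(720)·0.9802^6·0.1981^2 = -0.243684
d^4_{3,3}(0.3989) = +0.851982 -0.243684 = +0.608298
Attach z-rotation phases: D = e^{-i(3)(5.4666)}·(+0.608298)·e^{-i(3)(1.4882)} = -0.261384-0.549277i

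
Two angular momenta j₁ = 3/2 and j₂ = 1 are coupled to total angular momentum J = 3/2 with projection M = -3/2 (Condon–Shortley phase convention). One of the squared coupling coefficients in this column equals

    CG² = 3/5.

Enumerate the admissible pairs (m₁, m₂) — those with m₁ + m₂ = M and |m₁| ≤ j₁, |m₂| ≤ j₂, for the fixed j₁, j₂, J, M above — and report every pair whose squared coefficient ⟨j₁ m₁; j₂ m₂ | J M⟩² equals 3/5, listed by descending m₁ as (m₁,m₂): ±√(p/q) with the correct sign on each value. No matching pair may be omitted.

Admissible pairs with m₁+m₂ = M = -3/2: (-3/2,0), (-1/2,-1)
  (m₁,m₂)=(-1/2,-1): CG² = 2/5, CG = +√(2/5)
  (m₁,m₂)=(-3/2,0): CG² = 3/5, CG = −√(3/5)   ← matches the target
Pairs with CG² = 3/5: (-3/2,0): −√(3/5)

(-3/2,0): −√(3/5)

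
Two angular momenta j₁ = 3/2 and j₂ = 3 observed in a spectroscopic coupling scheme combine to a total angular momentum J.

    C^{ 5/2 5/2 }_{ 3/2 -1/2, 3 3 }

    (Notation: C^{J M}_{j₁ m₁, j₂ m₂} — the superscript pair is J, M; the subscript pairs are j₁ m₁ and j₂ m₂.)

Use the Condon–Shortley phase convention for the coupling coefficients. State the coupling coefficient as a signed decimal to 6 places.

+√(15/28) ≈ +0.731925

j₁+j₂−J=2  J+j₁−j₂=1  J−j₁+j₂=4  j₁+j₂+J+1=8
(j₁±m₁, j₂±m₂, J±M) = (1,2,6,0,5,0)
P² = 8640/7
sum k=2..2:
  [2] +1/48 = 1/48
S = 1/48
C² = P²·S² = 15/28 ; C = +0.731925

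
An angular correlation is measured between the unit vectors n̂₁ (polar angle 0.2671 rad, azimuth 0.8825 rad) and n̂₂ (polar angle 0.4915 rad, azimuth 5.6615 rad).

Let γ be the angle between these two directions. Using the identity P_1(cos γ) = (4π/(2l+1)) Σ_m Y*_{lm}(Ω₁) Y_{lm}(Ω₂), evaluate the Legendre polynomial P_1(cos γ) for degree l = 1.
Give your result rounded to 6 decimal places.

Addition theorem: P_1(cos γ) = (4π/3) Σ_m Y*_{lm}(Ω₁) Y_{lm}(Ω₂), m = −1…1:
  term(m=-1) = +0.000990+0.014836i   from Y*(Ω₁)=+0.057925+0.070427i, Y(Ω₂)=+0.132548+0.094965i
  term(m=+0) = +0.203009+0.000000i   from Y*(Ω₁)=+0.471277-0.000000i, Y(Ω₂)=+0.430765+0.000000i
  term(m=+1) = +0.000990-0.014836i   from Y*(Ω₁)=-0.057925+0.070427i, Y(Ω₂)=-0.132548+0.094965i
Total Σ_m = +0.204989+0.000000i. Multiply by 4.188790: +0.858655+0.000000i. P_1(cos γ) = 0.858655

0.858655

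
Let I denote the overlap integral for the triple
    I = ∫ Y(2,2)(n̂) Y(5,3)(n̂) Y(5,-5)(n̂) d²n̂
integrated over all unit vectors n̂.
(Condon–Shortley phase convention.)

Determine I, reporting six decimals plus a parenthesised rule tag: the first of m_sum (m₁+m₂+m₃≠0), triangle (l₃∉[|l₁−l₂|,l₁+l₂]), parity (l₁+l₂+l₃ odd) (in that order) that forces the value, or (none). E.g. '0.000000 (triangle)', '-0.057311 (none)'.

0.088588 (none)

m-sum 0 ✓  L=12 even ✓  3≤5≤7 ✓
Π(2lᵢ+1) = 5×11×11 = 605
triangle coeff Δ(2,5,5) = 1/38610
Σ_t [0,2]: t=0:+1/2880 t=1:−1/576 t=2:+1/2880 = -1/960
(3j)²=10/429 [(2 5 5; 0 0 0)], sign=+1
Σ_t [0,0]: t=0:+1/161280 = 1/161280
(3j)²=1/143 [(2 5 5; 2 3 -5)], sign=+1
⇒ 4πI² = 50/507
I = (+1)√(50/507/(4π)) = 0.08858824
No selection rule forces the value: the integral is nonzero (none).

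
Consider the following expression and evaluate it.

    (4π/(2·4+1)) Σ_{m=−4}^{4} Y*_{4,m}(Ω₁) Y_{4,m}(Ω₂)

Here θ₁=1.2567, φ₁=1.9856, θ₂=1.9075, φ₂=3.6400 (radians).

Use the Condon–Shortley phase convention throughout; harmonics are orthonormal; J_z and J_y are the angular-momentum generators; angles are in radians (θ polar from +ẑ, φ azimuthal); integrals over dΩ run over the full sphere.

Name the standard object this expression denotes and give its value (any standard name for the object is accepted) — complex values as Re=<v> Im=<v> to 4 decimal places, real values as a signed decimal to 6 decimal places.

Legendre polynomial (addition theorem), +0.261769

This sum is the spherical-harmonic addition theorem: it equals the Legendre polynomial P_l(cos γ) of the angle γ between the two directions.
Expand P_4 via completeness: Σ_{m} conj(Y_{4,m}) at Ω₁ times Y_{4,m} at Ω₂ —
  [-4]  conj(Y_{4,-4})(Ω₁) = (-0.031973, 0.360667) ; Y_{4,-4}(Ω₂) = (-0.144114, -0.320270) ; Δ = (0.120119, -0.041737)
  [-3]  conj(Y_{4,-3})(Ω₁) = (0.315122, -0.106666) ; Y_{4,-3}(Ω₂) = (0.026252, -0.346710) ; Δ = (-0.028710, -0.112056)
  [-2]  conj(Y_{4,-2})(Ω₁) = (0.067790, 0.074066) ; Y_{4,-2}(Ω₂) = (-0.038181, 0.059048) ; Δ = (-0.006962, 0.001175)
  [-1]  conj(Y_{4,-1})(Ω₁) = (0.130637, -0.296663) ; Y_{4,-1}(Ω₂) = (-0.289723, 0.157678) ; Δ = (0.008929, 0.106548)
  [+0]  conj(Y_{4,0})(Ω₁) = (0.048161, -0.000000) ; Y_{4,0}(Ω₂) = (0.015074, 0.000000) ; Δ = (0.000726, 0.000000)
  [+1]  conj(Y_{4,1})(Ω₁) = (-0.130637, -0.296663) ; Y_{4,1}(Ω₂) = (0.289723, 0.157678) ; Δ = (0.008929, -0.106548)
  [+2]  conj(Y_{4,2})(Ω₁) = (0.067790, -0.074066) ; Y_{4,2}(Ω₂) = (-0.038181, -0.059048) ; Δ = (-0.006962, -0.001175)
  [+3]  conj(Y_{4,3})(Ω₁) = (-0.315122, -0.106666) ; Y_{4,3}(Ω₂) = (-0.026252, -0.346710) ; Δ = (-0.028710, 0.112056)
  [+4]  conj(Y_{4,4})(Ω₁) = (-0.031973, -0.360667) ; Y_{4,4}(Ω₂) = (-0.144114, 0.320270) ; Δ = (0.120119, 0.041737)
Σ over m = (0.187478, -0.000000); ×(4π/9) → (0.261769, -0.000000). Real part: 0.261769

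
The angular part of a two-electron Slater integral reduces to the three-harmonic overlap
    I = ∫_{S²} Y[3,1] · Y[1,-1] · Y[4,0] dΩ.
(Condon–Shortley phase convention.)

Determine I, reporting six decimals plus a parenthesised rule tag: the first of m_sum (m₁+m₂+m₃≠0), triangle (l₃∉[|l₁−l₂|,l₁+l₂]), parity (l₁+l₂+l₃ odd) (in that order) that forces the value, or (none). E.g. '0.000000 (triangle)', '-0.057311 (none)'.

0.150786 (none)

Rules hold: Σm=0, L=8 even, 2≤4≤4.
N = 7·3·9 = 189
Δ = 0!·6!·2!/9! = 1/252
Racah Σ t=0..0: t=0:+1/36 = 1/36
⇒ 3j(3 1 4; 0 0 0)² = 4/63, sgn +1
Racah Σ t=0..0: t=0:+1/96 = 1/96
⇒ 3j(3 1 4; 1 -1 0)² = 1/42, sgn +1
4πI² = N·(3j₀)²·(3jₘ)² = 2/7
I = +1·√(0.285714/4π) = 0.15078601
No selection rule forces the value: the integral is nonzero (none).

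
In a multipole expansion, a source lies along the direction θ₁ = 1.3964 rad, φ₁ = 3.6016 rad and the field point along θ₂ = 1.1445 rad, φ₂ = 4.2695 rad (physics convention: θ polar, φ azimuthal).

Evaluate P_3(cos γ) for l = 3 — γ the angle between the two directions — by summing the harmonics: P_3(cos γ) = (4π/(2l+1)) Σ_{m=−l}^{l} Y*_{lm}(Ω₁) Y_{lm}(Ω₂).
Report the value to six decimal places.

0.003507

Expand P_3 via completeness: Σ_{m} conj(Y_{3,m}) at Ω₁ times Y_{3,m} at Ω₂ —
  m=-3: (-0.075568-0.391294i) × (+0.305743-0.075511i) = -0.052651-0.113929i  (running Σ = -0.052651-0.113929i)
  m=-2: (+0.104193+0.136837i) × (-0.221653-0.271303i) = +0.014030-0.058598i  (running Σ = -0.038622-0.172527i)
  m=-1: (+0.242261+0.120030i) × (+0.018296-0.038573i) = +0.009062-0.007149i  (running Σ = -0.029560-0.179676i)
  m=0: (-0.184506-0.000000i) × (-0.331005+0.000000i) = +0.061073+0.000000i  (running Σ = +0.031513-0.179676i)
  m=1: (-0.242261+0.120030i) × (-0.018296-0.038573i) = +0.009062+0.007149i  (running Σ = +0.040575-0.172527i)
  m=2: (+0.104193-0.136837i) × (-0.221653+0.271303i) = +0.014030+0.058598i  (running Σ = +0.054605-0.113929i)
  m=3: (+0.075568-0.391294i) × (-0.305743-0.075511i) = -0.052651+0.113929i  (running Σ = +0.001953+0.000000i)
Accumulated sum +0.001953+0.000000i; after 4π/(2l+1) scaling, +0.003507+0.000000i ⇒ P_3 = 0.003507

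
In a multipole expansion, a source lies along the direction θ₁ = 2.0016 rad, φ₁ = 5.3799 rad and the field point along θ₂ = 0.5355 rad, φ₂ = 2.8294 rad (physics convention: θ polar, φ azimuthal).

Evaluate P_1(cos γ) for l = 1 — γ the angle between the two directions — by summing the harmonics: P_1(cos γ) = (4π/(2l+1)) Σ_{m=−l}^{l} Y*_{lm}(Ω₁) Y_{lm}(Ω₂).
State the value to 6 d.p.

Expand P_1 via completeness: Σ_{m} conj(Y_{1,m}) at Ω₁ times Y_{1,m} at Ω₂ —
  [-1]  conj(Y_{1,-1})(Ω₁) = (0.194331, -0.246547) ; Y_{1,-1}(Ω₂) = (-0.167774, -0.054149) ; Δ = (-0.045954, 0.030841)
  [+0]  conj(Y_{1,0})(Ω₁) = (-0.204041, -0.000000) ; Y_{1,0}(Ω₂) = (0.420205, 0.000000) ; Δ = (-0.085739, -0.000000)
  [+1]  conj(Y_{1,1})(Ω₁) = (-0.194331, -0.246547) ; Y_{1,1}(Ω₂) = (0.167774, -0.054149) ; Δ = (-0.045954, -0.030841)
Σ over m = (-0.177647, 0.000000); ×(4π/3) → (-0.744124, 0.000000). Real part: -0.744124

-0.744124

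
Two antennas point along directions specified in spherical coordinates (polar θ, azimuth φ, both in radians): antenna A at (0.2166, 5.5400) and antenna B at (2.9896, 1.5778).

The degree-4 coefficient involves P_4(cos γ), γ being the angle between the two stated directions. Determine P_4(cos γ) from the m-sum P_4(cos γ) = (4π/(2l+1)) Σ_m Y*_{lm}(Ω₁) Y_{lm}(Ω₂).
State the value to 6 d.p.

Term-by-term m-sum for l=4 (normalisation 4π/9 = 1.396263):
  m=-4: (-0.000931-0.000159i) × (+0.000232-0.000007i) = -0.000000-0.000000i  (running Σ = -0.000000-0.000000i)
  m=-3: (-0.007427-0.009595i) × (-0.000090-0.004293i) = -0.000041+0.000033i  (running Σ = -0.000041+0.000033i)
  m=-2: (+0.007396-0.087395i) × (-0.044778+0.000627i) = -0.000276+0.003918i  (running Σ = -0.000317+0.003951i)
  m=-1: (+0.268815-0.247026i) × (+0.001904+0.271845i) = +0.067665+0.072606i  (running Σ = +0.067348+0.076556i)
  m=0: (+0.658748-0.000000i) × (+0.751227+0.000000i) = +0.494870+0.000000i  (running Σ = +0.562217+0.076556i)
  m=1: (-0.268815-0.247026i) × (-0.001904+0.271845i) = +0.067665-0.072606i  (running Σ = +0.629882+0.003951i)
  m=2: (+0.007396+0.087395i) × (-0.044778-0.000627i) = -0.000276-0.003918i  (running Σ = +0.629606+0.000033i)
  m=3: (+0.007427-0.009595i) × (+0.000090-0.004293i) = -0.000041-0.000033i  (running Σ = +0.629565-0.000000i)
  m=4: (-0.000931+0.000159i) × (+0.000232+0.000007i) = -0.000000+0.000000i  (running Σ = +0.629565+0.000000i)
Accumulated sum +0.629565+0.000000i; after 4π/(2l+1) scaling, +0.879039+0.000000i ⇒ P_4 = 0.879039

0.879039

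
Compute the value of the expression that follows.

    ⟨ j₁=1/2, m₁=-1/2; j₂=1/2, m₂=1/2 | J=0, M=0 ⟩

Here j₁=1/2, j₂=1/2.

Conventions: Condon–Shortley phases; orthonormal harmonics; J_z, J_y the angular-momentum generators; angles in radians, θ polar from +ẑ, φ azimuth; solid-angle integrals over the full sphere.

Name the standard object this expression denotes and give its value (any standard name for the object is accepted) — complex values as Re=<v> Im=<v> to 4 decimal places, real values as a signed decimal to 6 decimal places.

This is a Clebsch–Gordan (vector-coupling) coefficient.
√[1·1!0!0!/2! · 0!1!1!0!0!0!] = √(1/2)
  +(−1)^1/∏(1,0,0,0,0,0)! = -1  (running -1)
⟨..|..⟩ = √(1/2)·(-1) = -0.707107

Clebsch–Gordan coefficient, −√(1/2) ≈ -0.707107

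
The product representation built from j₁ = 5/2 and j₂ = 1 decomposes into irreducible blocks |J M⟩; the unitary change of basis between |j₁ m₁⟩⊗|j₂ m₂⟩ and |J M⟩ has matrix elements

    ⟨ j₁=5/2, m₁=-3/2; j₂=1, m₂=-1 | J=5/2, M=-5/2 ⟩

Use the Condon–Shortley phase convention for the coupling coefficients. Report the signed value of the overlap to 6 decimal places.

+√(2/7) = +0.534522

triangle: 1!×4!×1!/7! = 24/5040
(j±m)!: 1!×4!×0!×2!×0!×5! = 5760
prefactor² = (2J+1)×Δ×N² = 1152/7
  k=0: +1/(0!×1!×4!×0!×0!×1!) = 1/24
Σ = 1/24  ⇒  CG² = 1152/7×(1/24)² = 2/7
CG = +√(2/7) = +0.534522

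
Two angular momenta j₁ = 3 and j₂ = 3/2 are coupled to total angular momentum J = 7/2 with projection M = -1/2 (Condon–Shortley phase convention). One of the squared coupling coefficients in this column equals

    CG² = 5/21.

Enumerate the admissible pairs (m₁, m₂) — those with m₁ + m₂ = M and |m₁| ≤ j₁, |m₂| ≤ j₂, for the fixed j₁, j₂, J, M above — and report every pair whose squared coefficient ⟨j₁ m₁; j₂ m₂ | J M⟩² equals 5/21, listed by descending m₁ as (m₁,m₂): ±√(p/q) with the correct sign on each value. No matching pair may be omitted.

(-2,3/2): −√(5/21)

Admissible pairs with m₁+m₂ = M = -1/2: (-2,3/2), (-1,1/2), (0,-1/2), (1,-3/2)
  (m₁,m₂)=(1,-3/2): CG² = 8/21, CG = +√(8/21)
  (m₁,m₂)=(0,-1/2): CG² = 2/21, CG = +√(2/21)
  (m₁,m₂)=(-1,1/2): CG² = 2/7, CG = −√(2/7)
  (m₁,m₂)=(-2,3/2): CG² = 5/21, CG = −√(5/21)   ← matches the target
Pairs with CG² = 5/21: (-2,3/2): −√(5/21)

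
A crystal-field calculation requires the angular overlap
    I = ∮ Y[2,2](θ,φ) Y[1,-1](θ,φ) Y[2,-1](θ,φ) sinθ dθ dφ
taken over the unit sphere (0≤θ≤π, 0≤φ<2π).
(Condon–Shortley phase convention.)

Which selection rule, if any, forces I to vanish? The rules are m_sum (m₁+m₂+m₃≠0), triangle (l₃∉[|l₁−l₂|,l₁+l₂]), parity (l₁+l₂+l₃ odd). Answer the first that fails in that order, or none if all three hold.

m₁+m₂+m₃ = 2 − 1 − 1 = 0  ✓
triangle: |2−1|=1 ≤ l₃=2 ≤ 2+1=3  ✓
parity: l₁+l₂+l₃ = 5 is odd  ✗

parity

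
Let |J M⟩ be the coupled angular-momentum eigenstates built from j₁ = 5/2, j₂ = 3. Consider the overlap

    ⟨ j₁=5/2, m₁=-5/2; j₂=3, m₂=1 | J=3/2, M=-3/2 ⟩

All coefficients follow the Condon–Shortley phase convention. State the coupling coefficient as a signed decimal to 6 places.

triangle: 4!*1!*2!/8! = 48/40320
(j±m)!: 0!*5!*4!*2!*0!*3! = 34560
prefactor² = (2J+1)*Δ*N² = 1152/7
  k=4: +1/(4!*0!*1!*0!*0!*2!) = 1/48
Σ = 1/48  ⇒  CG² = 1152/7*(1/48)² = 1/14
CG = +√(1/14) = +0.267261

+√(1/14) = +0.267261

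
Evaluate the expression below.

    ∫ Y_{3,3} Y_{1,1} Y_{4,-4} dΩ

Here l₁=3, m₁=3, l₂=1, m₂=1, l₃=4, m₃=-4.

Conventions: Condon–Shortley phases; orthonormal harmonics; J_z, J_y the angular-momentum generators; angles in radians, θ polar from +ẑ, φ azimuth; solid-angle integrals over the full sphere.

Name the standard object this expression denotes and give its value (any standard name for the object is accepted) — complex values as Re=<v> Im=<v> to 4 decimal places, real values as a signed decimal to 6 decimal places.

Gaunt coefficient, +0.325735

This is a Gaunt coefficient — the integral of a triple product of spherical harmonics over the sphere.
m-sum 0 ✓  L=8 even ✓  2≤4≤4 ✓
Π(2lᵢ+1) = 7×3×9 = 189
triangle coeff Δ(3,1,4) = 1/252
Σ_t [0,0]: t=0:+1/36 = 1/36
(3j)²=4/63 [(3 1 4; 0 0 0)], sign=+1
Σ_t [0,0]: t=0:+1/1440 = 1/1440
(3j)²=1/9 [(3 1 4; 3 1 -4)], sign=+1
⇒ 4πI² = 4/3
I = (+1)√(4/3/(4π)) = 0.32573501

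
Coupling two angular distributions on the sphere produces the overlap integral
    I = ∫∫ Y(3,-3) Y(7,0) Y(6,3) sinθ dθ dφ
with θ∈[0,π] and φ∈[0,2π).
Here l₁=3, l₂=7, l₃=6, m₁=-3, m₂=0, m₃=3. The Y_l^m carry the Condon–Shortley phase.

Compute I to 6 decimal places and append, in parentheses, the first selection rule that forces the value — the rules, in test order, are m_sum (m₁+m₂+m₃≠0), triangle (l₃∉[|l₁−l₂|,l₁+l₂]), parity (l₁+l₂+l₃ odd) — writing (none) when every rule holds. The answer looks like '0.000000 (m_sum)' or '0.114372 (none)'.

Rules hold: Σm=0, L=16 even, 4≤6≤10.
N = 7·15·13 = 1365
Δ = 4!·2!·10!/17! = 1/2042040
Racah Σ t=1..3: t=1:−1/207360 t=2:+1/57600 t=3:−1/207360 = 1/129600
⇒ 3j(3 7 6; 0 0 0)² = 168/12155, sgn +1
Racah Σ t=4..4: t=4:+1/1451520 = 1/1451520
⇒ 3j(3 7 6; -3 0 3)² = 45/4862, sgn -1
4πI² = N·(3j₀)²·(3jₘ)² = 79380/454597
I = -1·√(0.174616/4π) = -0.11787924
No selection rule forces the value: the integral is nonzero (none).

-0.117879 (none)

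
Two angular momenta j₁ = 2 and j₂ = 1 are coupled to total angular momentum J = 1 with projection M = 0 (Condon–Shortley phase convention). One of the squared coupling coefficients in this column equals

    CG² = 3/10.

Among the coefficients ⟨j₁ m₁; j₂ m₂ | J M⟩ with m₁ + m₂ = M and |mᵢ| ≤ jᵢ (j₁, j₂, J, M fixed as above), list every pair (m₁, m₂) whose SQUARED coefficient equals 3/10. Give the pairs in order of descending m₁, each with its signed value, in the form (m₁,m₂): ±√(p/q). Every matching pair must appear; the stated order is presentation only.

Admissible pairs with m₁+m₂ = M = 0: (-1,1), (0,0), (1,-1)
  (m₁,m₂)=(1,-1): CG² = 3/10, CG = +√(3/10)   ← matches the target
  (m₁,m₂)=(0,0): CG² = 2/5, CG = −√(2/5)
  (m₁,m₂)=(-1,1): CG² = 3/10, CG = +√(3/10)   ← matches the target
Pairs with CG² = 3/10: (1,-1): +√(3/10); (-1,1): +√(3/10)

(1,-1): +√(3/10); (-1,1): +√(3/10)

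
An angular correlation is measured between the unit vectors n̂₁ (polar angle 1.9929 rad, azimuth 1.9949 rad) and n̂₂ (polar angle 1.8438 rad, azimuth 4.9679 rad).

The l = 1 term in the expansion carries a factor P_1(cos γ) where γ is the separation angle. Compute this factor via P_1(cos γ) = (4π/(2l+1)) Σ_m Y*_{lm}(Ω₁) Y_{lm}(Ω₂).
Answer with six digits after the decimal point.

Summing Y*_{l m}(θ₁,φ₁)·Y_{l m}(θ₂,φ₂) over m ∈ [−1, 1]; prefactor 4π/(2·1+1) = 4.188790:
  m=-1: Y*=(-0.129694, 0.287248)  Y=(0.084086, 0.321898)  product (-0.103370, -0.017594)
  m=+0: Y*=(-0.200171, -0.000000)  Y=(-0.131739, 0.000000)  product (0.026370, 0.000000)
  m=+1: Y*=(0.129694, 0.287248)  Y=(-0.084086, 0.321898)  product (-0.103370, 0.017594)
Total Σ_m = (-0.180370, 0.000000). Multiply by 4.188790: (-0.755530, 0.000000). P_1(cos γ) = -0.755530

-0.755530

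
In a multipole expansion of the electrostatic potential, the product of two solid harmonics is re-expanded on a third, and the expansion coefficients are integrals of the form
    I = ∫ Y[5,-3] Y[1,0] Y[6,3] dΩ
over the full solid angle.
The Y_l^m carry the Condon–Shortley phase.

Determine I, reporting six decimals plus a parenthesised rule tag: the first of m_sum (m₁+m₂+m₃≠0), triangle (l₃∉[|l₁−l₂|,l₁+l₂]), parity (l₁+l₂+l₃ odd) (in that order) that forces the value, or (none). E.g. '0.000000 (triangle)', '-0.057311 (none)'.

-0.212310 (none)

m-sum 0 ✓  L=12 even ✓  4≤6≤6 ✓
Π(2lᵢ+1) = 11×3×13 = 429
triangle coeff Δ(5,1,6) = 1/858
Σ_t [0,0]: t=0:+1/14400 = 1/14400
(3j)²=6/143 [(5 1 6; 0 0 0)], sign=+1
Σ_t [0,0]: t=0:+1/80640 = 1/80640
(3j)²=9/286 [(5 1 6; -3 0 3)], sign=-1
⇒ 4πI² = 81/143
I = (-1)√(81/143/(4π)) = -0.21230956
No selection rule forces the value: the integral is nonzero (none).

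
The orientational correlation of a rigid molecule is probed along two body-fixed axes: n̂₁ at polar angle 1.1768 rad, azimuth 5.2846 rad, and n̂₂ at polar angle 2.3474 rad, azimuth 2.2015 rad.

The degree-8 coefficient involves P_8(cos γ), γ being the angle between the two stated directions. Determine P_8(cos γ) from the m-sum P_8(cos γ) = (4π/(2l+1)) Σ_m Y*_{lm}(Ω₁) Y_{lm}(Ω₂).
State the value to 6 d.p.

-0.343968

Summing Y*_{l m}(θ₁,φ₁)·Y_{l m}(θ₂,φ₂) over m ∈ [−8, 8]; prefactor 4π/(2·8+1) = 0.739198:
  m=-8: Y*=-0.03658 - 0.26994j  Y=0.01130 + 0.03264j  product 0.00840 - 0.00424j
  m=-7: Y*=0.34445 - 0.29422j  Y=0.12979 + 0.03979j  product 0.05641 - 0.02448j
  m=-6: Y*=0.27050 + 0.08121j  Y=0.25274 - 0.18921j  product 0.08373 - 0.03066j
  m=-5: Y*=-0.04581 - 0.15897j  Y=-0.00548 - 0.45964j  product -0.07282 + 0.02193j
  m=-4: Y*=0.22975 - 0.26298j  Y=-0.27907 - 0.19872j  product -0.11638 + 0.02774j
  m=-3: Y*=-0.00404 - 0.00059j  Y=0.07616 - 0.02535j  product -0.00032 + 0.00006j
  m=-2: Y*=-0.13822 - 0.30429j  Y=0.11719 - 0.36663j  product -0.12776 + 0.01501j
  m=-1: Y*=0.03383 - 0.05252j  Y=-0.06066 - 0.08308j  product -0.00641 + 0.00038j
  m=+0: Y*=-0.32341 + 0.00000j  Y=0.35570 + 0.00000j  product -0.11504 + 0.00000j
  m=+1: Y*=-0.03383 - 0.05252j  Y=0.06066 - 0.08308j  product -0.00641 - 0.00038j
  m=+2: Y*=-0.13822 + 0.30429j  Y=0.11719 + 0.36663j  product -0.12776 - 0.01501j
  m=+3: Y*=0.00404 - 0.00059j  Y=-0.07616 - 0.02535j  product -0.00032 - 0.00006j
  m=+4: Y*=0.22975 + 0.26298j  Y=-0.27907 + 0.19872j  product -0.11638 - 0.02774j
  m=+5: Y*=0.04581 - 0.15897j  Y=0.00548 - 0.45964j  product -0.07282 - 0.02193j
  m=+6: Y*=0.27050 - 0.08121j  Y=0.25274 + 0.18921j  product 0.08373 + 0.03066j
  m=+7: Y*=-0.34445 - 0.29422j  Y=-0.12979 + 0.03979j  product 0.05641 + 0.02448j
  m=+8: Y*=-0.03658 + 0.26994j  Y=0.01130 - 0.03264j  product 0.00840 + 0.00424j
Total Σ_m = -0.46533 - 0.00000j. Multiply by 0.739198: -0.34397 - 0.00000j. P_8(cos γ) = -0.343968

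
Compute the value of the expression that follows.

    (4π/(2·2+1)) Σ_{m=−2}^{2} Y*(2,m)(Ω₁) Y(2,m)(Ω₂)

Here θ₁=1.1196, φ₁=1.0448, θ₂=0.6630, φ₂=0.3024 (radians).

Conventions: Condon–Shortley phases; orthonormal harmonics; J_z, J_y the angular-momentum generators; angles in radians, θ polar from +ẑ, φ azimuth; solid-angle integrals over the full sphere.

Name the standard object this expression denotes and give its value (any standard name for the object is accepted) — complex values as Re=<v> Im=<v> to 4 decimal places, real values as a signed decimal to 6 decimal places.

Legendre polynomial (addition theorem), +0.347804

This sum is the spherical-harmonic addition theorem: it equals the Legendre polynomial P_l(cos γ) of the angle γ between the two directions.
Term-by-term m-sum for l=2 (normalisation 4π/5 = 2.513274):
  [-2]  conj(Y_{2,-2})(Ω₁) = -0.15511 + 0.27167j ; Y_{2,-2}(Ω₂) = 0.12037 - 0.08320j ; Δ = 0.00393 + 0.04561j
  [-1]  conj(Y_{2,-1})(Ω₁) = 0.15221 + 0.26217j ; Y_{2,-1}(Ω₂) = 0.35775 - 0.11161j ; Δ = 0.08371 + 0.07681j
  [+0]  conj(Y_{2,0})(Ω₁) = -0.13549 + 0.00000j ; Y_{2,0}(Ω₂) = 0.27235 + 0.00000j ; Δ = -0.03690 + 0.00000j
  [+1]  conj(Y_{2,1})(Ω₁) = -0.15221 + 0.26217j ; Y_{2,1}(Ω₂) = -0.35775 - 0.11161j ; Δ = 0.08371 - 0.07681j
  [+2]  conj(Y_{2,2})(Ω₁) = -0.15511 - 0.27167j ; Y_{2,2}(Ω₂) = 0.12037 + 0.08320j ; Δ = 0.00393 - 0.04561j
Total Σ_m = 0.13839 - 0.00000j. Multiply by 2.513274: 0.34780 - 0.00000j. P_2(cos γ) = 0.347804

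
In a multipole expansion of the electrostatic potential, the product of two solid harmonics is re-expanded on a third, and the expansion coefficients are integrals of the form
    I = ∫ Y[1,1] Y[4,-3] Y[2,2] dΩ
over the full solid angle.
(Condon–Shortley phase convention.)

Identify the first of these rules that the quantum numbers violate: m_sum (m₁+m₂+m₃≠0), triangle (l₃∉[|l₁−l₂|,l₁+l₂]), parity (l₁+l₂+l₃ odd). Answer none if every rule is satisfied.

azimuthal sum: 1 − 3 + 2 = 0  ✓
l₃ must lie in [3,5]; have l₃=2  ✗
L = 1 + 4 + 2 = 7 (odd)

triangle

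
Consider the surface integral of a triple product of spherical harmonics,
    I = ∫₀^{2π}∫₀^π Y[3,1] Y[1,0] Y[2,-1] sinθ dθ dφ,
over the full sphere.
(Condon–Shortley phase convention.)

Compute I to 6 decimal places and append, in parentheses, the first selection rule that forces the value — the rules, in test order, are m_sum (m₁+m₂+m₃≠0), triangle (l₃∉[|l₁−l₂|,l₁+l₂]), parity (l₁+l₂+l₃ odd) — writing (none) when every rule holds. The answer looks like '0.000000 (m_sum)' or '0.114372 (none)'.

-0.233597 (none)

Rules hold: Σm=0, L=6 even, 2≤2≤4.
N = 7·3·5 = 105
Δ = 2!·4!·0!/7! = 1/105
Racah Σ t=1..1: t=1:−1/4 = -1/4
⇒ 3j(3 1 2; 0 0 0)² = 3/35, sgn -1
Racah Σ t=1..1: t=1:−1/6 = -1/6
⇒ 3j(3 1 2; 1 0 -1)² = 8/105, sgn +1
4πI² = N·(3j₀)²·(3jₘ)² = 24/35
I = -1·√(0.685714/4π) = -0.23359668
No selection rule forces the value: the integral is nonzero (none).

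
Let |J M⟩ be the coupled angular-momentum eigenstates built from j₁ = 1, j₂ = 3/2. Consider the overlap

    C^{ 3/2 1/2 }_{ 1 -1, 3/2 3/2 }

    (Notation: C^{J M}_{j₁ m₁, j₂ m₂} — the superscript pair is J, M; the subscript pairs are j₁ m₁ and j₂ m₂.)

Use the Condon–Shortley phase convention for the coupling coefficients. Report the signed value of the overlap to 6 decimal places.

−√(2/5) = -0.632456

triangle: 1!×1!×2!/5! = 2/120
(j±m)!: 0!×2!×3!×0!×2!×1! = 24
prefactor² = (2J+1)×Δ×N² = 8/5
  k=1: −1/(1!×0!×1!×2!×0!×0!) = -1/2
Σ = -1/2  ⇒  CG² = 8/5×(-1/2)² = 2/5
CG = −√(2/5) = -0.632456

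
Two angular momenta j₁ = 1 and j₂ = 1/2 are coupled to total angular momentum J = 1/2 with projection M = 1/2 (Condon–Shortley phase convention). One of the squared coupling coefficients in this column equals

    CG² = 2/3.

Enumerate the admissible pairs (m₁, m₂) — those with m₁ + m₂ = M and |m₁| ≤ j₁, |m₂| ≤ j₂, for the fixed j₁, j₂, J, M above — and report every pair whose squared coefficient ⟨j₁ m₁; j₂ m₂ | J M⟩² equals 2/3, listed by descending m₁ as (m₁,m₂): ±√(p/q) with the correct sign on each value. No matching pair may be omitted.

(1,-1/2): +√(2/3)

Admissible pairs with m₁+m₂ = M = 1/2: (0,1/2), (1,-1/2)
  (m₁,m₂)=(1,-1/2): CG² = 2/3, CG = +√(2/3)   ← matches the target
  (m₁,m₂)=(0,1/2): CG² = 1/3, CG = −√(1/3)
Pairs with CG² = 2/3: (1,-1/2): +√(2/3)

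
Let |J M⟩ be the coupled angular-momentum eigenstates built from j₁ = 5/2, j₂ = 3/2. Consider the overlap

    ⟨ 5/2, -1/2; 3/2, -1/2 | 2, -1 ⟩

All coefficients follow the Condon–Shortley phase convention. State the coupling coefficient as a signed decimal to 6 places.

j₁+j₂−J=2  J+j₁−j₂=3  J−j₁+j₂=1  j₁+j₂+J+1=7
(j₁±m₁, j₂±m₂, J±M) = (2,3,1,2,1,3)
P² = 12/7
sum k=0..1:
  [0] +1/12 = 1/12
  [1] −1/2 = -1/2
S = -5/12
C² = P²·S² = 25/84 ; C = -0.545545

-0.545545  (= −√(25/84))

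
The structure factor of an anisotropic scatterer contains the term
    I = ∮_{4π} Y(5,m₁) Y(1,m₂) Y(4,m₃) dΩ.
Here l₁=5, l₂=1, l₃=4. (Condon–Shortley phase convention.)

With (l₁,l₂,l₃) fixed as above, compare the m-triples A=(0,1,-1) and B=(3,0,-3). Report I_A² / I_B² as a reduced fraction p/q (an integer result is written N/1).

5/8

l's match ⇒ only the (l;m) 3-j factors differ between A and B.
A: triangle coeff Δ(5,1,4) = 1/495; Σ_t [2,2]: t=2:+1/1440 = 1/1440; (3j)²=2/99 [(5 1 4; 0 1 -1)], sign=-1
B: triangle coeff Δ(5,1,4) = 1/495; Σ_t [1,1]: t=1:−1/5040 = -1/5040; (3j)²=16/495 [(5 1 4; 3 0 -3)], sign=+1
I_A²/I_B² = (2/99)/(16/495) = 5/8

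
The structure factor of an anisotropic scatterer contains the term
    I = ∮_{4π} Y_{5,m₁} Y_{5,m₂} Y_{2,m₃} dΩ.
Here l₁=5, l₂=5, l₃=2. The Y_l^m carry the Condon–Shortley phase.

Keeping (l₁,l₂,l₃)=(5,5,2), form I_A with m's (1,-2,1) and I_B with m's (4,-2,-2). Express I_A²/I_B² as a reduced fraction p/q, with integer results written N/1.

Shared (l₁,l₂,l₃)=(5,5,2): N and (l;000)² cancel in I_A²/I_B².
A: Δ = 8!·2!·2!/13! = 1/38610; Racah Σ t=2..3: t=2:+1/2880 t=3:−1/1440 = -1/2880; ⇒ 3j(5 5 2; 1 -2 1)² = 7/715, sgn +1
B: Δ = 8!·2!·2!/13! = 1/38610; Racah Σ t=1..1: t=1:−1/20160 = -1/20160; ⇒ 3j(5 5 2; 4 -2 -2)² = 12/715, sgn -1
I_A²/I_B² = (7/715)/(12/715) = 7/12

7/12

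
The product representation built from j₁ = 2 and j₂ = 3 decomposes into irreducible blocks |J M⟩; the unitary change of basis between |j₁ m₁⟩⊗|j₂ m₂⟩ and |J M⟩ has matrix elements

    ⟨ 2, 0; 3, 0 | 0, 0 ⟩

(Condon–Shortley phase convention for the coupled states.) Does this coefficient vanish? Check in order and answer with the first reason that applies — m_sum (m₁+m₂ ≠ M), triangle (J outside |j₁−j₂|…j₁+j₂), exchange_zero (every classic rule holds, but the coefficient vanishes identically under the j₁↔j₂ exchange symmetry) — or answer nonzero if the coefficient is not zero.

triangle

m-sum: m₁+m₂ = 0+0 = 0, M = 0  ✓
triangle: need |j₁−j₂| ≤ J ≤ j₁+j₂, i.e. J ∈ [1, 5]; J = 0 is outside ✗ ⇒ coefficient is 0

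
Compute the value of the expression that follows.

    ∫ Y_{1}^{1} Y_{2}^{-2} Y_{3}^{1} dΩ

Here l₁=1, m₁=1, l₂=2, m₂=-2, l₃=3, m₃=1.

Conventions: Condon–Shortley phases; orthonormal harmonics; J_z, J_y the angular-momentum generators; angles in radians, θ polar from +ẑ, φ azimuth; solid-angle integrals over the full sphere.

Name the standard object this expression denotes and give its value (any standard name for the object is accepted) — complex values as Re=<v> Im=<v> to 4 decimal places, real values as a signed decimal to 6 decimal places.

Gaunt coefficient, -0.082589

This is a Gaunt coefficient — the integral of a triple product of spherical harmonics over the sphere.
Rules hold: Σm=0, L=6 even, 1≤3≤3.
N = 3·5·7 = 105
Δ = 0!·2!·4!/7! = 1/105
Racah Σ t=0..0: t=0:+1/4 = 1/4
⇒ 3j(1 2 3; 0 0 0)² = 3/35, sgn -1
Racah Σ t=0..0: t=0:+1/48 = 1/48
⇒ 3j(1 2 3; 1 -2 1)² = 1/105, sgn +1
4πI² = N·(3j₀)²·(3jₘ)² = 3/35
I = -1·√(0.0857143/4π) = -0.08258890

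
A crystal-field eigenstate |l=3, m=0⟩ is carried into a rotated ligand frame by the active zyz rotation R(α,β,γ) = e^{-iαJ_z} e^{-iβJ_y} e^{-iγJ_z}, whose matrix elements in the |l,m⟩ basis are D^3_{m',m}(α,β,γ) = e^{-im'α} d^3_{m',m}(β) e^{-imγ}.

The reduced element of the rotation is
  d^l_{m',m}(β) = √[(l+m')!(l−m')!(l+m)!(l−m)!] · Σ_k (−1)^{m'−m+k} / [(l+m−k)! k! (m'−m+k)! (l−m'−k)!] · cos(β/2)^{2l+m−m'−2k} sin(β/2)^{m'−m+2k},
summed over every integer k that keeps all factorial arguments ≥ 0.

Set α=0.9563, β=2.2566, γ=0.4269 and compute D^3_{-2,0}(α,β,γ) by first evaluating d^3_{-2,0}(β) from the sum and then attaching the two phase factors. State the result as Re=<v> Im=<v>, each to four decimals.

D^3_{-2,0}(0.9563,2.2566,0.4269) = e^{-i·-2·0.9563}·d^3_{-2,0}(2.2566)·e^{-i·0·0.4269}. Compute d first:
c=cos(2.256600/2)=0.428197, s=sin(2.256600/2)=0.903686; N=√[1·120·6·6]=65.726707
Admissible k: 2..3 (factorial args all ≥0)
  k=2: (−1)^0·65.7267/(12)·0.4282^4·0.9037^2 = +0.150373
  k=3: (−1)^1·65.7267/(12)·0.4282^2·0.9037^4 = -0.669756
d^3_{-2,0}(2.2566) = +0.150373 -0.669756 = -0.519383
Attach z-rotation phases: D = e^{-i(-2)(0.9563)}·(-0.519383)·e^{-i(0)(0.4269)} = +0.174091-0.489338i

Re=0.1741 Im=-0.4893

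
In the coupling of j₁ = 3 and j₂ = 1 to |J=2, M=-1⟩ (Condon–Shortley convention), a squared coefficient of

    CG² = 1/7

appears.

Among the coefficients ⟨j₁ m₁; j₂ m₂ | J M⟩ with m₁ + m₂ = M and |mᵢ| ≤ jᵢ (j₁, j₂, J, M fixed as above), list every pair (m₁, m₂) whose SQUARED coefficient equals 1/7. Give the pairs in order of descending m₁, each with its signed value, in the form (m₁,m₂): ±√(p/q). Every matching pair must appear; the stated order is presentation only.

(0,-1): +√(1/7)

Admissible pairs with m₁+m₂ = M = -1: (-2,1), (-1,0), (0,-1)
  (m₁,m₂)=(0,-1): CG² = 1/7, CG = +√(1/7)   ← matches the target
  (m₁,m₂)=(-1,0): CG² = 8/21, CG = −√(8/21)
  (m₁,m₂)=(-2,1): CG² = 10/21, CG = +√(10/21)
Pairs with CG² = 1/7: (0,-1): +√(1/7)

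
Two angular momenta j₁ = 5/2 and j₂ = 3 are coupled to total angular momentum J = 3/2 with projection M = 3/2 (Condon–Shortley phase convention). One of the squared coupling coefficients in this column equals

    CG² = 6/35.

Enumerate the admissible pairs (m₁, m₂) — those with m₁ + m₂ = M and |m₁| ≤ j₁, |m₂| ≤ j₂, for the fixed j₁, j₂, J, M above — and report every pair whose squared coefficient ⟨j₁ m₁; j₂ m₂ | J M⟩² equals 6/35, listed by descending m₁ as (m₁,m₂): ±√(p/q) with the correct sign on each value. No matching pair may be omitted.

(3/2,0): −√(6/35)

Admissible pairs with m₁+m₂ = M = 3/2: (-3/2,3), (-1/2,2), (1/2,1), (3/2,0), (5/2,-1)
  (m₁,m₂)=(5/2,-1): CG² = 1/14, CG = +√(1/14)
  (m₁,m₂)=(3/2,0): CG² = 6/35, CG = −√(6/35)   ← matches the target
  (m₁,m₂)=(1/2,1): CG² = 9/35, CG = +√(9/35)
  (m₁,m₂)=(-1/2,2): CG² = 2/7, CG = −√(2/7)
  (m₁,m₂)=(-3/2,3): CG² = 3/14, CG = +√(3/14)
Pairs with CG² = 6/35: (3/2,0): −√(6/35)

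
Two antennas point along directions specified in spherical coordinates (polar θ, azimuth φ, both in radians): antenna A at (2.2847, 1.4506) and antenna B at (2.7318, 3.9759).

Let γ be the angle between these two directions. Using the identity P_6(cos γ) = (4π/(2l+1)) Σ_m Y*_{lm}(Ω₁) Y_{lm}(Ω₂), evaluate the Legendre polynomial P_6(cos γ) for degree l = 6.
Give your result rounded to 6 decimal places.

0.230502

Term-by-term m-sum for l=6 (normalisation 4π/13 = 0.966644):
  term(m=-6) = -0.00015 - 0.00009j   from Y*(Ω₁)=-0.06763 + 0.05946j, Y(Ω₂)=0.00056 + 0.00185j
  term(m=-5) = 0.00416 - 0.00025j   from Y*(Ω₁)=-0.15282 - 0.22291j, Y(Ω₂)=-0.00793 + 0.01321j
  term(m=-4) = -0.02504 + 0.02010j   from Y*(Ω₁)=0.38362 - 0.20010j, Y(Ω₂)=-0.07279 + 0.01442j
  term(m=-3) = 0.02050 - 0.07182j   from Y*(Ω₁)=0.11151 + 0.29573j, Y(Ω₂)=-0.18973 - 0.14087j
  term(m=-2) = -0.01915 - 0.05444j   from Y*(Ω₁)=0.11768 - 0.02885j, Y(Ω₂)=-0.04651 - 0.47399j
  term(m=-1) = 0.14024 + 0.09933j   from Y*(Ω₁)=0.04391 + 0.36358j, Y(Ω₂)=0.31519 - 0.34764j
  term(m=+0) = -0.00267 + 0.00000j   from Y*(Ω₁)=0.02033 + 0.00000j, Y(Ω₂)=-0.13141 + 0.00000j
  term(m=+1) = 0.14024 - 0.09933j   from Y*(Ω₁)=-0.04391 + 0.36358j, Y(Ω₂)=-0.31519 - 0.34764j
  term(m=+2) = -0.01915 + 0.05444j   from Y*(Ω₁)=0.11768 + 0.02885j, Y(Ω₂)=-0.04651 + 0.47399j
  term(m=+3) = 0.02050 + 0.07182j   from Y*(Ω₁)=-0.11151 + 0.29573j, Y(Ω₂)=0.18973 - 0.14087j
  term(m=+4) = -0.02504 - 0.02010j   from Y*(Ω₁)=0.38362 + 0.20010j, Y(Ω₂)=-0.07279 - 0.01442j
  term(m=+5) = 0.00416 + 0.00025j   from Y*(Ω₁)=0.15282 - 0.22291j, Y(Ω₂)=0.00793 + 0.01321j
  term(m=+6) = -0.00015 + 0.00009j   from Y*(Ω₁)=-0.06763 - 0.05946j, Y(Ω₂)=0.00056 - 0.00185j
Total Σ_m = 0.23846 - 0.00000j. Multiply by 0.966644: 0.23050 - 0.00000j. P_6(cos γ) = 0.230502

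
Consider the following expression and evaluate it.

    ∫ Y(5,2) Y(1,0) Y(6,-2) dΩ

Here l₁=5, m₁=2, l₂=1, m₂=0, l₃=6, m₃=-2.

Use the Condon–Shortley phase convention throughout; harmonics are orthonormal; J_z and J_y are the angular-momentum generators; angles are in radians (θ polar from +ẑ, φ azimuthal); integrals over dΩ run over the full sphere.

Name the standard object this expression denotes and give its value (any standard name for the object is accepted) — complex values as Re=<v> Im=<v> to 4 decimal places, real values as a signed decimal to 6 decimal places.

This is a Gaunt coefficient — the integral of a triple product of spherical harmonics over the sphere.
Checks pass: Σm=0; 12 even; l₃=6∈[4,6].
(2·5+1)(2·1+1)(2·6+1) = 429
Δ: 0! 10! 2! / 13! → 1/858
sum: t=0:+1/14400 = 1/14400
3j²(5 1 6; 0 0 0) = Δ·Π!·Σ² = 6/143  (sign +1)
sum: t=0:+1/30240 = 1/30240
3j²(5 1 6; 2 0 -2) = Δ·Π!·Σ² = 16/429  (sign +1)
combine: 4πI² = 429·6/143·16/429 = 96/143
take √, sign +1: I = 0.23113338

Gaunt coefficient, +0.231133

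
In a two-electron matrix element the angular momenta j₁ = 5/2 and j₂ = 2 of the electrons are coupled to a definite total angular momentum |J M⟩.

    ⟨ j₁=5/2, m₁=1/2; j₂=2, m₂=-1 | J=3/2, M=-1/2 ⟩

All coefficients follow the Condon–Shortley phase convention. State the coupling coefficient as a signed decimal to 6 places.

−√(5/21) ≈ -0.487950

√[4·3!2!1!/7! · 3!2!1!3!1!2!] = √(48/35)
  +(−1)^0/∏(0,3,2,1,0,0)! = 1/12  (running 1/12)
  +(−1)^1/∏(1,2,1,0,1,1)! = -1/2  (running -5/12)
⟨..|..⟩ = √(48/35)·(-5/12) = -0.487950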